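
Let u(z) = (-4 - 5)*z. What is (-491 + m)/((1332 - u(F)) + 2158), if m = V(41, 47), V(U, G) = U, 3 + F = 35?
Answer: -225/1889 ≈ -0.11911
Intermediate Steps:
F = 32 (F = -3 + 35 = 32)
m = 41
u(z) = -9*z
(-491 + m)/((1332 - u(F)) + 2158) = (-491 + 41)/((1332 - (-9)*32) + 2158) = -450/((1332 - 1*(-288)) + 2158) = -450/((1332 + 288) + 2158) = -450/(1620 + 2158) = -450/3778 = -450*1/3778 = -225/1889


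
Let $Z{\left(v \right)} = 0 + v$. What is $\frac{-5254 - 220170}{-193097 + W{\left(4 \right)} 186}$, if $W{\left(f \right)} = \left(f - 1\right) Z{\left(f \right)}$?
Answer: $\frac{225424}{190865} \approx 1.1811$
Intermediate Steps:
$Z{\left(v \right)} = v$
$W{\left(f \right)} = f \left(-1 + f\right)$ ($W{\left(f \right)} = \left(f - 1\right) f = \left(-1 + f\right) f = f \left(-1 + f\right)$)
$\frac{-5254 - 220170}{-193097 + W{\left(4 \right)} 186} = \frac{-5254 - 220170}{-193097 + 4 \left(-1 + 4\right) 186} = - \frac{225424}{-193097 + 4 \cdot 3 \cdot 186} = - \frac{225424}{-193097 + 12 \cdot 186} = - \frac{225424}{-193097 + 2232} = - \frac{225424}{-190865} = \left(-225424\right) \left(- \frac{1}{190865}\right) = \frac{225424}{190865}$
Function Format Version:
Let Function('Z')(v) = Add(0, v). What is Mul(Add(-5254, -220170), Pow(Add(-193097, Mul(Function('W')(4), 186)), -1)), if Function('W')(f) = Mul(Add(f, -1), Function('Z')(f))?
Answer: Rational(225424, 190865) ≈ 1.1811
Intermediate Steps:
Function('Z')(v) = v
Function('W')(f) = Mul(f, Add(-1, f)) (Function('W')(f) = Mul(Add(f, -1), f) = Mul(Add(-1, f), f) = Mul(f, Add(-1, f)))
Mul(Add(-5254, -220170), Pow(Add(-193097, Mul(Function('W')(4), 186)), -1)) = Mul(Add(-5254, -220170), Pow(Add(-193097, Mul(Mul(4, Add(-1, 4)), 186)), -1)) = Mul(-225424, Pow(Add(-193097, Mul(Mul(4, 3), 186)), -1)) = Mul(-225424, Pow(Add(-193097, Mul(12, 186)), -1)) = Mul(-225424, Pow(Add(-193097, 2232), -1)) = Mul(-225424, Pow(-190865, -1)) = Mul(-225424, Rational(-1, 190865)) = Rational(225424, 190865)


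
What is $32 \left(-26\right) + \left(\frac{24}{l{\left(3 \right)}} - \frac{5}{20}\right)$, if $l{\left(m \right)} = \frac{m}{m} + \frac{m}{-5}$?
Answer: $- \frac{3089}{4} \approx -772.25$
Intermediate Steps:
$l{\left(m \right)} = 1 - \frac{m}{5}$ ($l{\left(m \right)} = 1 + m \left(- \frac{1}{5}\right) = 1 - \frac{m}{5}$)
$32 \left(-26\right) + \left(\frac{24}{l{\left(3 \right)}} - \frac{5}{20}\right) = 32 \left(-26\right) + \left(\frac{24}{1 - \frac{3}{5}} - \frac{5}{20}\right) = -832 + \left(\frac{24}{1 - \frac{3}{5}} - \frac{1}{4}\right) = -832 - \left(\frac{1}{4} - \frac{24}{\frac{2}{5}}\right) = -832 + \left(24 \cdot \frac{5}{2} - \frac{1}{4}\right) = -832 + \left(60 - \frac{1}{4}\right) = -832 + \frac{239}{4} = - \frac{3089}{4}$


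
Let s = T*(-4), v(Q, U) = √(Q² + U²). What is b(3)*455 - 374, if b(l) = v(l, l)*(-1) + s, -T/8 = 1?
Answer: 14186 - 1365*√2 ≈ 12256.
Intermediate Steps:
T = -8 (T = -8*1 = -8)
s = 32 (s = -8*(-4) = 32)
b(l) = 32 - √2*√(l²) (b(l) = √(l² + l²)*(-1) + 32 = √(2*l²)*(-1) + 32 = (√2*√(l²))*(-1) + 32 = -√2*√(l²) + 32 = 32 - √2*√(l²))
b(3)*455 - 374 = (32 - √2*√(3²))*455 - 374 = (32 - √2*√9)*455 - 374 = (32 - 1*√2*3)*455 - 374 = (32 - 3*√2)*455 - 374 = (14560 - 1365*√2) - 374 = 14186 - 1365*√2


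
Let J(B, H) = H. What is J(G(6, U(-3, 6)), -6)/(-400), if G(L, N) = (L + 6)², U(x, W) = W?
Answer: 3/200 ≈ 0.015000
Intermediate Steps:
G(L, N) = (6 + L)²
J(G(6, U(-3, 6)), -6)/(-400) = -6/(-400) = -6*(-1/400) = 3/200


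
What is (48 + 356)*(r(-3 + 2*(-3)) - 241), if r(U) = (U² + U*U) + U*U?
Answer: 808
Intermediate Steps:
r(U) = 3*U² (r(U) = (U² + U²) + U² = 2*U² + U² = 3*U²)
(48 + 356)*(r(-3 + 2*(-3)) - 241) = (48 + 356)*(3*(-3 + 2*(-3))² - 241) = 404*(3*(-3 - 6)² - 241) = 404*(3*(-9)² - 241) = 404*(3*81 - 241) = 404*(243 - 241) = 404*2 = 808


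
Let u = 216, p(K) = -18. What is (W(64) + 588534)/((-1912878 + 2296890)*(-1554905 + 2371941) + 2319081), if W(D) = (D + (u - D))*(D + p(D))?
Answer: 199490/104584649171 ≈ 1.9075e-6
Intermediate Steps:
W(D) = -3888 + 216*D (W(D) = (D + (216 - D))*(D - 18) = 216*(-18 + D) = -3888 + 216*D)
(W(64) + 588534)/((-1912878 + 2296890)*(-1554905 + 2371941) + 2319081) = ((-3888 + 216*64) + 588534)/((-1912878 + 2296890)*(-1554905 + 2371941) + 2319081) = ((-3888 + 13824) + 588534)/(384012*817036 + 2319081) = (9936 + 588534)/(313751628432 + 2319081) = 598470/313753947513 = 598470*(1/313753947513) = 199490/104584649171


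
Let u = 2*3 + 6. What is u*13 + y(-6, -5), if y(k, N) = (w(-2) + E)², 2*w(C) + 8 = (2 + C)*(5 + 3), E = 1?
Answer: 165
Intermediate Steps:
w(C) = 4 + 4*C (w(C) = -4 + ((2 + C)*(5 + 3))/2 = -4 + ((2 + C)*8)/2 = -4 + (16 + 8*C)/2 = -4 + (8 + 4*C) = 4 + 4*C)
y(k, N) = 9 (y(k, N) = ((4 + 4*(-2)) + 1)² = ((4 - 8) + 1)² = (-4 + 1)² = (-3)² = 9)
u = 12 (u = 6 + 6 = 12)
u*13 + y(-6, -5) = 12*13 + 9 = 156 + 9 = 165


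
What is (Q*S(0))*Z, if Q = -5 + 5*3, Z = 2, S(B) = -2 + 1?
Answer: -20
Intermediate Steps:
S(B) = -1
Q = 10 (Q = -5 + 15 = 10)
(Q*S(0))*Z = (10*(-1))*2 = -10*2 = -20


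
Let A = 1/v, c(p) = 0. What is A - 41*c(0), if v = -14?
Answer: -1/14 ≈ -0.071429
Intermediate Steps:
A = -1/14 (A = 1/(-14) = -1/14 ≈ -0.071429)
A - 41*c(0) = -1/14 - 41*0 = -1/14 + 0 = -1/14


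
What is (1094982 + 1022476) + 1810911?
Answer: 3928369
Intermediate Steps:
(1094982 + 1022476) + 1810911 = 2117458 + 1810911 = 3928369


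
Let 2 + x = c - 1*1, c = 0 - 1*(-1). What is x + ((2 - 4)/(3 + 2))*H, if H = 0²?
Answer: -2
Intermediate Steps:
c = 1 (c = 0 + 1 = 1)
x = -2 (x = -2 + (1 - 1*1) = -2 + (1 - 1) = -2 + 0 = -2)
H = 0
x + ((2 - 4)/(3 + 2))*H = -2 + ((2 - 4)/(3 + 2))*0 = -2 - 2/5*0 = -2 - 2*⅕*0 = -2 - ⅖*0 = -2 + 0 = -2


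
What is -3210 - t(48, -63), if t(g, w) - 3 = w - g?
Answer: -3102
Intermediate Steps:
t(g, w) = 3 + w - g (t(g, w) = 3 + (w - g) = 3 + w - g)
-3210 - t(48, -63) = -3210 - (3 - 63 - 1*48) = -3210 - (3 - 63 - 48) = -3210 - 1*(-108) = -3210 + 108 = -3102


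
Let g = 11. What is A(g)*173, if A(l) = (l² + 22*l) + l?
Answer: 64702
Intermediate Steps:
A(l) = l² + 23*l
A(g)*173 = (11*(23 + 11))*173 = (11*34)*173 = 374*173 = 64702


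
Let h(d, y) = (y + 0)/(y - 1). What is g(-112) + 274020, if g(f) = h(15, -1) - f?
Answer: 548265/2 ≈ 2.7413e+5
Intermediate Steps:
h(d, y) = y/(-1 + y)
g(f) = ½ - f (g(f) = -1/(-1 - 1) - f = -1/(-2) - f = -1*(-½) - f = ½ - f)
g(-112) + 274020 = (½ - 1*(-112)) + 274020 = (½ + 112) + 274020 = 225/2 + 274020 = 548265/2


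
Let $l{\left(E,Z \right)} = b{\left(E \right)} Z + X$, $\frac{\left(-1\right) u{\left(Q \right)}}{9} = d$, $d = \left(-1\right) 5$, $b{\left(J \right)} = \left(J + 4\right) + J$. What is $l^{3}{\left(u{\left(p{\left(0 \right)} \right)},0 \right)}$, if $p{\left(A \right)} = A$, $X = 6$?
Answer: $216$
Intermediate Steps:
$b{\left(J \right)} = 4 + 2 J$ ($b{\left(J \right)} = \left(4 + J\right) + J = 4 + 2 J$)
$d = -5$
$u{\left(Q \right)} = 45$ ($u{\left(Q \right)} = \left(-9\right) \left(-5\right) = 45$)
$l{\left(E,Z \right)} = 6 + Z \left(4 + 2 E\right)$ ($l{\left(E,Z \right)} = \left(4 + 2 E\right) Z + 6 = Z \left(4 + 2 E\right) + 6 = 6 + Z \left(4 + 2 E\right)$)
$l^{3}{\left(u{\left(p{\left(0 \right)} \right)},0 \right)} = \left(6 + 2 \cdot 0 \left(2 + 45\right)\right)^{3} = \left(6 + 2 \cdot 0 \cdot 47\right)^{3} = \left(6 + 0\right)^{3} = 6^{3} = 216$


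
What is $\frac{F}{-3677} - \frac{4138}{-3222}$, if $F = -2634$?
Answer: $\frac{11851087}{5923647} \approx 2.0006$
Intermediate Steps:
$\frac{F}{-3677} - \frac{4138}{-3222} = - \frac{2634}{-3677} - \frac{4138}{-3222} = \left(-2634\right) \left(- \frac{1}{3677}\right) - - \frac{2069}{1611} = \frac{2634}{3677} + \frac{2069}{1611} = \frac{11851087}{5923647}$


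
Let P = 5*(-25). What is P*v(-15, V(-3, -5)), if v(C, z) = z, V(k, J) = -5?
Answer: 625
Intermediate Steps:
P = -125
P*v(-15, V(-3, -5)) = -125*(-5) = 625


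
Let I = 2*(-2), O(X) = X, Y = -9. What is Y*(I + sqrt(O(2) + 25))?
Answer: 36 - 27*sqrt(3) ≈ -10.765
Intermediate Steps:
I = -4
Y*(I + sqrt(O(2) + 25)) = -9*(-4 + sqrt(2 + 25)) = -9*(-4 + sqrt(27)) = -9*(-4 + 3*sqrt(3)) = 36 - 27*sqrt(3)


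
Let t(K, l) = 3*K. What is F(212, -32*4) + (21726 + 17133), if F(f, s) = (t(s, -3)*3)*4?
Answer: 34251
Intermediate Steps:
F(f, s) = 36*s (F(f, s) = ((3*s)*3)*4 = (9*s)*4 = 36*s)
F(212, -32*4) + (21726 + 17133) = 36*(-32*4) + (21726 + 17133) = 36*(-128) + 38859 = -4608 + 38859 = 34251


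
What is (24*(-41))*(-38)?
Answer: 37392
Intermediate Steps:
(24*(-41))*(-38) = -984*(-38) = 37392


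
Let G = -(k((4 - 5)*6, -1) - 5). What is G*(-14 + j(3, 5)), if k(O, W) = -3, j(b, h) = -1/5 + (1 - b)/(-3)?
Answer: -1624/15 ≈ -108.27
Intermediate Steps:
j(b, h) = -8/15 + b/3 (j(b, h) = -1*⅕ + (1 - b)*(-⅓) = -⅕ + (-⅓ + b/3) = -8/15 + b/3)
G = 8 (G = -(-3 - 5) = -1*(-8) = 8)
G*(-14 + j(3, 5)) = 8*(-14 + (-8/15 + (⅓)*3)) = 8*(-14 + (-8/15 + 1)) = 8*(-14 + 7/15) = 8*(-203/15) = -1624/15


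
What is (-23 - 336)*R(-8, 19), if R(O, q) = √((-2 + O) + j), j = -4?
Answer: -359*I*√14 ≈ -1343.3*I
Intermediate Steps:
R(O, q) = √(-6 + O) (R(O, q) = √((-2 + O) - 4) = √(-6 + O))
(-23 - 336)*R(-8, 19) = (-23 - 336)*√(-6 - 8) = -359*I*√14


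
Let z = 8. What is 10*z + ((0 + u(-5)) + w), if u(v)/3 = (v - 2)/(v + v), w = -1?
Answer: 811/10 ≈ 81.100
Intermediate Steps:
u(v) = 3*(-2 + v)/(2*v) (u(v) = 3*((v - 2)/(v + v)) = 3*((-2 + v)/((2*v))) = 3*((-2 + v)*(1/(2*v))) = 3*((-2 + v)/(2*v)) = 3*(-2 + v)/(2*v))
10*z + ((0 + u(-5)) + w) = 10*8 + ((0 + (3/2 - 3/(-5))) - 1) = 80 + ((0 + (3/2 - 3*(-⅕))) - 1) = 80 + ((0 + (3/2 + ⅗)) - 1) = 80 + ((0 + 21/10) - 1) = 80 + (21/10 - 1) = 80 + 11/10 = 811/10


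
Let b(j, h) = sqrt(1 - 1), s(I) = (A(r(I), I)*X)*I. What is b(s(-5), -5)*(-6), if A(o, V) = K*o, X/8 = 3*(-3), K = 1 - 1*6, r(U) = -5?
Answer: 0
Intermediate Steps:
K = -5 (K = 1 - 6 = -5)
X = -72 (X = 8*(3*(-3)) = 8*(-9) = -72)
A(o, V) = -5*o
s(I) = -1800*I (s(I) = (-5*(-5)*(-72))*I = (25*(-72))*I = -1800*I)
b(j, h) = 0 (b(j, h) = sqrt(0) = 0)
b(s(-5), -5)*(-6) = 0*(-6) = 0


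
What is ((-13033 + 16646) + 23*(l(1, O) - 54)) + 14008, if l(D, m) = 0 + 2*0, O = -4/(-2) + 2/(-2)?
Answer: 16379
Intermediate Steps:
O = 1 (O = -4*(-1/2) + 2*(-1/2) = 2 - 1 = 1)
l(D, m) = 0 (l(D, m) = 0 + 0 = 0)
((-13033 + 16646) + 23*(l(1, O) - 54)) + 14008 = ((-13033 + 16646) + 23*(0 - 54)) + 14008 = (3613 + 23*(-54)) + 14008 = (3613 - 1242) + 14008 = 2371 + 14008 = 16379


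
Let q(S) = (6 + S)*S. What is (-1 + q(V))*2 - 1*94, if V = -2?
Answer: -112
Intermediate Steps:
q(S) = S*(6 + S)
(-1 + q(V))*2 - 1*94 = (-1 - 2*(6 - 2))*2 - 1*94 = (-1 - 2*4)*2 - 94 = (-1 - 8)*2 - 94 = -9*2 - 94 = -18 - 94 = -112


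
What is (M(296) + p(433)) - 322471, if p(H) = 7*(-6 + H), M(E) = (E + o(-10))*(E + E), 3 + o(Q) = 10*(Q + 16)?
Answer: -110506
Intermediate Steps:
o(Q) = 157 + 10*Q (o(Q) = -3 + 10*(Q + 16) = -3 + 10*(16 + Q) = -3 + (160 + 10*Q) = 157 + 10*Q)
M(E) = 2*E*(57 + E) (M(E) = (E + (157 + 10*(-10)))*(E + E) = (E + (157 - 100))*(2*E) = (E + 57)*(2*E) = (57 + E)*(2*E) = 2*E*(57 + E))
p(H) = -42 + 7*H
(M(296) + p(433)) - 322471 = (2*296*(57 + 296) + (-42 + 7*433)) - 322471 = (2*296*353 + (-42 + 3031)) - 322471 = (208976 + 2989) - 322471 = 211965 - 322471 = -110506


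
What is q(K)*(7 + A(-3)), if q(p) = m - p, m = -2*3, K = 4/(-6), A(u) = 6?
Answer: -208/3 ≈ -69.333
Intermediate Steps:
K = -⅔ (K = 4*(-⅙) = -⅔ ≈ -0.66667)
m = -6
q(p) = -6 - p
q(K)*(7 + A(-3)) = (-6 - 1*(-⅔))*(7 + 6) = (-6 + ⅔)*13 = -16/3*13 = -208/3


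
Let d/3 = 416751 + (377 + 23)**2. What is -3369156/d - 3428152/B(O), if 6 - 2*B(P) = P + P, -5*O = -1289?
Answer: 7758649688/576751 ≈ 13452.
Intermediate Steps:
O = 1289/5 (O = -1/5*(-1289) = 1289/5 ≈ 257.80)
B(P) = 3 - P (B(P) = 3 - (P + P)/2 = 3 - P)
d = 1730253 (d = 3*(416751 + (377 + 23)**2) = 3*(416751 + 400**2) = 3*(416751 + 160000) = 3*576751 = 1730253)
-3369156/d - 3428152/B(O) = -3369156/1730253 - 3428152/(3 - 1*1289/5) = -3369156*1/1730253 - 3428152/(3 - 1289/5) = -160436/82393 - 3428152/(-1274/5) = -160436/82393 - 3428152*(-5/1274) = -160436/82393 + 94180/7 = 7758649688/576751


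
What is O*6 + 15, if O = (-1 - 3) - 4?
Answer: -33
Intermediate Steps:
O = -8 (O = -4 - 4 = -8)
O*6 + 15 = -8*6 + 15 = -48 + 15 = -33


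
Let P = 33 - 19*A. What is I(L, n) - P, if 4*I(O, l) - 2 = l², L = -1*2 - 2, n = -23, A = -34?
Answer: -2185/4 ≈ -546.25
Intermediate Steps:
L = -4 (L = -2 - 2 = -4)
P = 679 (P = 33 - 19*(-34) = 33 + 646 = 679)
I(O, l) = ½ + l²/4
I(L, n) - P = (½ + (¼)*(-23)²) - 1*679 = (½ + (¼)*529) - 679 = (½ + 529/4) - 679 = 531/4 - 679 = -2185/4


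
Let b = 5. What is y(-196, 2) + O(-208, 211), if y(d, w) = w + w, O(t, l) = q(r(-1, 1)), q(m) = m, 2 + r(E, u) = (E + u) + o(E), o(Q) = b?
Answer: 7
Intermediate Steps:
o(Q) = 5
r(E, u) = 3 + E + u (r(E, u) = -2 + ((E + u) + 5) = -2 + (5 + E + u) = 3 + E + u)
O(t, l) = 3 (O(t, l) = 3 - 1 + 1 = 3)
y(d, w) = 2*w
y(-196, 2) + O(-208, 211) = 2*2 + 3 = 4 + 3 = 7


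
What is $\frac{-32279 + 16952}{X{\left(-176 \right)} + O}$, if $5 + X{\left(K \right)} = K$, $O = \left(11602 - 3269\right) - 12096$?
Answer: $\frac{15327}{3944} \approx 3.8862$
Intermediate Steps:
$O = -3763$ ($O = 8333 - 12096 = -3763$)
$X{\left(K \right)} = -5 + K$
$\frac{-32279 + 16952}{X{\left(-176 \right)} + O} = \frac{-32279 + 16952}{\left(-5 - 176\right) - 3763} = - \frac{15327}{-181 - 3763} = - \frac{15327}{-3944} = \left(-15327\right) \left(- \frac{1}{3944}\right) = \frac{15327}{3944}$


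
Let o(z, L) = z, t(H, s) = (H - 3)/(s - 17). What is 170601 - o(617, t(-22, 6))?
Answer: 169984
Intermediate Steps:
t(H, s) = (-3 + H)/(-17 + s)
170601 - o(617, t(-22, 6)) = 170601 - 1*617 = 170601 - 617 = 169984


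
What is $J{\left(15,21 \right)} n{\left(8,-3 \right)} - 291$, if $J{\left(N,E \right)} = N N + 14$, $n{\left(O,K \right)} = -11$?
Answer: $-2920$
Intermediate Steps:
$J{\left(N,E \right)} = 14 + N^{2}$ ($J{\left(N,E \right)} = N^{2} + 14 = 14 + N^{2}$)
$J{\left(15,21 \right)} n{\left(8,-3 \right)} - 291 = \left(14 + 15^{2}\right) \left(-11\right) - 291 = \left(14 + 225\right) \left(-11\right) - 291 = 239 \left(-11\right) - 291 = -2629 - 291 = -2920$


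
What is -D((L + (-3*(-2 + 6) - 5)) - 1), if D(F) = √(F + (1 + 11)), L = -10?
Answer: -4*I ≈ -4.0*I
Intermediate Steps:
D(F) = √(12 + F) (D(F) = √(F + 12) = √(12 + F))
-D((L + (-3*(-2 + 6) - 5)) - 1) = -√(12 + ((-10 + (-3*(-2 + 6) - 5)) - 1)) = -√(12 + ((-10 + (-3*4 - 5)) - 1)) = -√(12 + ((-10 + (-12 - 5)) - 1)) = -√(12 + ((-10 - 17) - 1)) = -√(12 + (-27 - 1)) = -√(12 - 28) = -√(-16) = -4*I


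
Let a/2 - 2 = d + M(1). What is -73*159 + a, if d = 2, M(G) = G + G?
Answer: -11595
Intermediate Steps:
M(G) = 2*G
a = 12 (a = 4 + 2*(2 + 2*1) = 4 + 2*(2 + 2) = 4 + 2*4 = 4 + 8 = 12)
-73*159 + a = -73*159 + 12 = -11607 + 12 = -11595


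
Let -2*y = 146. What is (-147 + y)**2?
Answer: 48400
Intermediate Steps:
y = -73 (y = -1/2*146 = -73)
(-147 + y)**2 = (-147 - 73)**2 = (-220)**2 = 48400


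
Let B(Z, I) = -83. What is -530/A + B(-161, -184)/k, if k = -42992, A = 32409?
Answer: -20095813/1393327728 ≈ -0.014423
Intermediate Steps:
-530/A + B(-161, -184)/k = -530/32409 - 83/(-42992) = -530*1/32409 - 83*(-1/42992) = -530/32409 + 83/42992 = -20095813/1393327728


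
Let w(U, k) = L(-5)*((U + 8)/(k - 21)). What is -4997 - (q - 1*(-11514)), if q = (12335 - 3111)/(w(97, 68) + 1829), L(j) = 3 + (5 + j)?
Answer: -712484793/43139 ≈ -16516.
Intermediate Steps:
L(j) = 8 + j
w(U, k) = 3*(8 + U)/(-21 + k) (w(U, k) = (8 - 5)*((U + 8)/(k - 21)) = 3*((8 + U)/(-21 + k)) = 3*(8 + U)/(-21 + k))
q = 216764/43139 (q = (12335 - 3111)/(3*(8 + 97)/(-21 + 68) + 1829) = 9224/(3*105/47 + 1829) = 9224/(3*(1/47)*105 + 1829) = 9224/(315/47 + 1829) = 9224/(86278/47) = 9224*(47/86278) = 216764/43139 ≈ 5.0248)
-4997 - (q - 1*(-11514)) = -4997 - (216764/43139 - 1*(-11514)) = -4997 - (216764/43139 + 11514) = -4997 - 1*496919210/43139 = -4997 - 496919210/43139 = -712484793/43139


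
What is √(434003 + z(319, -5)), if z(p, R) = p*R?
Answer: 2*√108102 ≈ 657.58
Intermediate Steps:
z(p, R) = R*p
√(434003 + z(319, -5)) = √(434003 - 5*319) = √(434003 - 1595) = √432408 = 2*√108102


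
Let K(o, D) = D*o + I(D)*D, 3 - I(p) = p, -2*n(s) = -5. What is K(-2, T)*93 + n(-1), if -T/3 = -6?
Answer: -56911/2 ≈ -28456.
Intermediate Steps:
T = 18 (T = -3*(-6) = 18)
n(s) = 5/2 (n(s) = -½*(-5) = 5/2)
I(p) = 3 - p
K(o, D) = D*o + D*(3 - D) (K(o, D) = D*o + (3 - D)*D = D*o + D*(3 - D))
K(-2, T)*93 + n(-1) = (18*(3 - 2 - 1*18))*93 + 5/2 = (18*(3 - 2 - 18))*93 + 5/2 = (18*(-17))*93 + 5/2 = -306*93 + 5/2 = -28458 + 5/2 = -56911/2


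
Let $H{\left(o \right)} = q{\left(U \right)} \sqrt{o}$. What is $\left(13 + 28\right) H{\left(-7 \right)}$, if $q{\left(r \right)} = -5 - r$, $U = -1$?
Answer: $- 164 i \sqrt{7} \approx - 433.9 i$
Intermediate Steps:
$H{\left(o \right)} = - 4 \sqrt{o}$ ($H{\left(o \right)} = \left(-5 - -1\right) \sqrt{o} = \left(-5 + 1\right) \sqrt{o} = - 4 \sqrt{o}$)
$\left(13 + 28\right) H{\left(-7 \right)} = \left(13 + 28\right) \left(- 4 \sqrt{-7}\right) = 41 \left(- 4 i \sqrt{7}\right) = - 164 i \sqrt{7}$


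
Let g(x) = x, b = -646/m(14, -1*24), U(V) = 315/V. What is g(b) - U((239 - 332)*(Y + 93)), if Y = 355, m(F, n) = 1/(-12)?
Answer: 15379983/1984 ≈ 7752.0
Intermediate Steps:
m(F, n) = -1/12
b = 7752 (b = -646/(-1/12) = -646*(-12) = 7752)
g(b) - U((239 - 332)*(Y + 93)) = 7752 - 315/((239 - 332)*(355 + 93)) = 7752 - 315/((-93*448)) = 7752 - 315/(-41664) = 7752 - 315*(-1)/41664 = 7752 - 1*(-15/1984) = 7752 + 15/1984 = 15379983/1984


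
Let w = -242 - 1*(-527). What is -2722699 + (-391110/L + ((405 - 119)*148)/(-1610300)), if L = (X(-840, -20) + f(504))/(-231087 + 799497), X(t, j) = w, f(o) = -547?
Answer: 44604804356764833/52737325 ≈ 8.4579e+8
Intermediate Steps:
w = 285 (w = -242 + 527 = 285)
X(t, j) = 285
L = -131/284205 (L = (285 - 547)/(-231087 + 799497) = -262/568410 = -262*1/568410 = -131/284205 ≈ -0.00046093)
-2722699 + (-391110/L + ((405 - 119)*148)/(-1610300)) = -2722699 + (-391110/(-131/284205) + ((405 - 119)*148)/(-1610300)) = -2722699 + (-391110*(-284205/131) + (286*148)*(-1/1610300)) = -2722699 + (111155417550/131 + 42328*(-1/1610300)) = -2722699 + (111155417550/131 - 10582/402575) = -2722699 + 44748392218805008/52737325 = 44604804356764833/52737325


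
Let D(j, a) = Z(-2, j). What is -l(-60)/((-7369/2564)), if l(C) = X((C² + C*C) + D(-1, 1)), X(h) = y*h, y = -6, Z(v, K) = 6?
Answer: -110857104/7369 ≈ -15044.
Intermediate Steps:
D(j, a) = 6
X(h) = -6*h
l(C) = -36 - 12*C² (l(C) = -6*((C² + C*C) + 6) = -6*((C² + C²) + 6) = -6*(2*C² + 6) = -6*(6 + 2*C²) = -36 - 12*C²)
-l(-60)/((-7369/2564)) = -(-36 - 12*(-60)²)/((-7369/2564)) = -(-36 - 12*3600)/((-7369*1/2564)) = -(-36 - 43200)/(-7369/2564) = -(-43236)*(-2564)/7369 = -1*110857104/7369 = -110857104/7369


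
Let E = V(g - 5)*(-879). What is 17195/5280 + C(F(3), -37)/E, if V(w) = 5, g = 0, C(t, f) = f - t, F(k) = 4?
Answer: 1684189/515680 ≈ 3.2660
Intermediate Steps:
E = -4395 (E = 5*(-879) = -4395)
17195/5280 + C(F(3), -37)/E = 17195/5280 + (-37 - 1*4)/(-4395) = 17195*(1/5280) + (-37 - 4)*(-1/4395) = 3439/1056 - 41*(-1/4395) = 3439/1056 + 41/4395 = 1684189/515680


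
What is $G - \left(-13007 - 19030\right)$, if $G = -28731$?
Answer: $3306$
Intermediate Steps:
$G - \left(-13007 - 19030\right) = -28731 - \left(-13007 - 19030\right) = -28731 - -32037 = -28731 + 32037 = 3306$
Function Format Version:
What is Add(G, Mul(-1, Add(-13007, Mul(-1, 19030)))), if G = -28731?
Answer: 3306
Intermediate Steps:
Add(G, Mul(-1, Add(-13007, Mul(-1, 19030)))) = Add(-28731, Mul(-1, Add(-13007, Mul(-1, 19030)))) = Add(-28731, Mul(-1, Add(-13007, -19030))) = Add(-28731, Mul(-1, -32037)) = Add(-28731, 32037) = 3306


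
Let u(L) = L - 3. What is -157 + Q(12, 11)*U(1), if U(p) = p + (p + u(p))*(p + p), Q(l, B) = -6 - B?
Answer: -140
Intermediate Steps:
u(L) = -3 + L
U(p) = p + 2*p*(-3 + 2*p) (U(p) = p + (p + (-3 + p))*(p + p) = p + (-3 + 2*p)*(2*p) = p + 2*p*(-3 + 2*p))
-157 + Q(12, 11)*U(1) = -157 + (-6 - 1*11)*(1*(-5 + 4*1)) = -157 + (-6 - 11)*(1*(-5 + 4)) = -157 - 17*(-1) = -157 + 17 = -140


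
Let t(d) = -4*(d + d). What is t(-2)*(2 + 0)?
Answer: 32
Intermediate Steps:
t(d) = -8*d
t(-2)*(2 + 0) = (-8*(-2))*(2 + 0) = 16*2 = 32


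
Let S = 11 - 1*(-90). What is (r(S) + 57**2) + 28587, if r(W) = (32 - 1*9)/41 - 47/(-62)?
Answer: 80930465/2542 ≈ 31837.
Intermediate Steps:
S = 101 (S = 11 + 90 = 101)
r(W) = 3353/2542 (r(W) = (32 - 9)*(1/41) - 47*(-1/62) = 23*(1/41) + 47/62 = 23/41 + 47/62 = 3353/2542)
(r(S) + 57**2) + 28587 = (3353/2542 + 57**2) + 28587 = (3353/2542 + 3249) + 28587 = 8262311/2542 + 28587 = 80930465/2542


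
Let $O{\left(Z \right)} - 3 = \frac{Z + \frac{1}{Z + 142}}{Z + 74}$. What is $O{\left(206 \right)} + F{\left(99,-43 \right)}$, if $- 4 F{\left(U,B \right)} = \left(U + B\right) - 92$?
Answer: $\frac{1240969}{97440} \approx 12.736$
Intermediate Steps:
$F{\left(U,B \right)} = 23 - \frac{B}{4} - \frac{U}{4}$ ($F{\left(U,B \right)} = - \frac{\left(U + B\right) - 92}{4} = - \frac{\left(B + U\right) - 92}{4} = - \frac{-92 + B + U}{4} = 23 - \frac{B}{4} - \frac{U}{4}$)
$O{\left(Z \right)} = 3 + \frac{Z + \frac{1}{142 + Z}}{74 + Z}$ ($O{\left(Z \right)} = 3 + \frac{Z + \frac{1}{Z + 142}}{Z + 74} = 3 + \frac{Z + \frac{1}{142 + Z}}{74 + Z}$)
$O{\left(206 \right)} + F{\left(99,-43 \right)} = \frac{31525 + 4 \cdot 206^{2} + 790 \cdot 206}{10508 + 206^{2} + 216 \cdot 206} - -9 = \frac{31525 + 4 \cdot 42436 + 162740}{10508 + 42436 + 44496} + \left(23 + \frac{43}{4} - \frac{99}{4}\right) = \frac{31525 + 169744 + 162740}{97440} + 9 = \frac{1}{97440} \cdot 364009 + 9 = \frac{364009}{97440} + 9 = \frac{1240969}{97440}$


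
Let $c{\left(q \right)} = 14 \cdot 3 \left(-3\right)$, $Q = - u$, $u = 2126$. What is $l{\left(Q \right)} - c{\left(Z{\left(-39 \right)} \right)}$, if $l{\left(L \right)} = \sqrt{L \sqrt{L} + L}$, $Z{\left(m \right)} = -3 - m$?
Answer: $126 + \sqrt{-2126 - 2126 i \sqrt{2126}} \approx 345.0 - 223.8 i$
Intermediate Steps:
$Q = -2126$ ($Q = \left(-1\right) 2126 = -2126$)
$c{\left(q \right)} = -126$ ($c{\left(q \right)} = 42 \left(-3\right) = -126$)
$l{\left(L \right)} = \sqrt{L + L^{\frac{3}{2}}}$ ($l{\left(L \right)} = \sqrt{L^{\frac{3}{2}} + L} = \sqrt{L + L^{\frac{3}{2}}}$)
$l{\left(Q \right)} - c{\left(Z{\left(-39 \right)} \right)} = \sqrt{-2126 + \left(-2126\right)^{\frac{3}{2}}} - -126 = \sqrt{-2126 - 2126 i \sqrt{2126}} + 126 = 126 + \sqrt{-2126 - 2126 i \sqrt{2126}}$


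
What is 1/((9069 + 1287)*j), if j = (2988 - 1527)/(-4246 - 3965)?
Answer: -2737/5043372 ≈ -0.00054269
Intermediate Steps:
j = -487/2737 (j = 1461/(-8211) = 1461*(-1/8211) = -487/2737 ≈ -0.17793)
1/((9069 + 1287)*j) = 1/((9069 + 1287)*(-487/2737)) = -2737/487/10356 = (1/10356)*(-2737/487) = -2737/5043372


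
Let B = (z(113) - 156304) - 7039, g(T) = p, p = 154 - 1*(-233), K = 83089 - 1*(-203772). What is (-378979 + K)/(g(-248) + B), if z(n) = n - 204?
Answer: 30706/54349 ≈ 0.56498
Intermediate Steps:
K = 286861 (K = 83089 + 203772 = 286861)
p = 387 (p = 154 + 233 = 387)
g(T) = 387
z(n) = -204 + n
B = -163434 (B = ((-204 + 113) - 156304) - 7039 = (-91 - 156304) - 7039 = -156395 - 7039 = -163434)
(-378979 + K)/(g(-248) + B) = (-378979 + 286861)/(387 - 163434) = -92118/(-163047) = -92118*(-1/163047) = 30706/54349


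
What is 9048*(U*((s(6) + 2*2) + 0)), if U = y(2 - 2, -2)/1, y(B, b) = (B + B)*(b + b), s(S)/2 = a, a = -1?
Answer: 0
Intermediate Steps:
s(S) = -2 (s(S) = 2*(-1) = -2)
y(B, b) = 4*B*b (y(B, b) = (2*B)*(2*b) = 4*B*b)
U = 0 (U = (4*(2 - 2)*(-2))/1 = (4*0*(-2))*1 = 0*1 = 0)
9048*(U*((s(6) + 2*2) + 0)) = 9048*(0*((-2 + 2*2) + 0)) = 9048*(0*((-2 + 4) + 0)) = 9048*(0*(2 + 0)) = 9048*(0*2) = 9048*0 = 0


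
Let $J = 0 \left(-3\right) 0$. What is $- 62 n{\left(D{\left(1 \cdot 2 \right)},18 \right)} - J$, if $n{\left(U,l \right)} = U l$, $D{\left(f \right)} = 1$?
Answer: $-1116$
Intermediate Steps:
$J = 0$ ($J = 0 \cdot 0 = 0$)
$- 62 n{\left(D{\left(1 \cdot 2 \right)},18 \right)} - J = - 62 \cdot 1 \cdot 18 - 0 = \left(-62\right) 18 + 0 = -1116 + 0 = -1116$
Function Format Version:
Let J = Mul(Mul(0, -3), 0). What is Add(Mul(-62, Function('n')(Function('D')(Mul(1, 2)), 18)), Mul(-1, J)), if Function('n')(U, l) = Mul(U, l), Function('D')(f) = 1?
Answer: -1116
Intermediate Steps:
J = 0 (J = Mul(0, 0) = 0)
Add(Mul(-62, Function('n')(Function('D')(Mul(1, 2)), 18)), Mul(-1, J)) = Add(Mul(-62, Mul(1, 18)), Mul(-1, 0)) = Add(Mul(-62, 18), 0) = Add(-1116, 0) = -1116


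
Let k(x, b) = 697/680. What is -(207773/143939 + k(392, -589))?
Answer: -14212419/5757560 ≈ -2.4685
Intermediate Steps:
k(x, b) = 41/40 (k(x, b) = 697*(1/680) = 41/40)
-(207773/143939 + k(392, -589)) = -(207773/143939 + 41/40) = -1*14212419/5757560 = -14212419/5757560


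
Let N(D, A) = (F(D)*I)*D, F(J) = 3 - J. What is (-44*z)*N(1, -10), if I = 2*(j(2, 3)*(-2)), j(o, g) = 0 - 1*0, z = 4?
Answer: 0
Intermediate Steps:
j(o, g) = 0 (j(o, g) = 0 + 0 = 0)
I = 0 (I = 2*(0*(-2)) = 2*0 = 0)
N(D, A) = 0 (N(D, A) = ((3 - D)*0)*D = 0*D = 0)
(-44*z)*N(1, -10) = -44*4*0 = -176*0 = 0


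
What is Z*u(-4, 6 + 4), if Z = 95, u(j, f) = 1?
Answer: 95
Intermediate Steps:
Z*u(-4, 6 + 4) = 95*1 = 95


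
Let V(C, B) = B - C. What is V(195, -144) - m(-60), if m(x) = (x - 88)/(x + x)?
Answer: -10207/30 ≈ -340.23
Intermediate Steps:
m(x) = (-88 + x)/(2*x) (m(x) = (-88 + x)/((2*x)) = (-88 + x)*(1/(2*x)) = (-88 + x)/(2*x))
V(195, -144) - m(-60) = (-144 - 1*195) - (-88 - 60)/(2*(-60)) = (-144 - 195) - (-1)*(-148)/(2*60) = -339 - 1*37/30 = -339 - 37/30 = -10207/30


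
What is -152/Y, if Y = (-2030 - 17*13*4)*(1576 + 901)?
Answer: 76/3608989 ≈ 2.1059e-5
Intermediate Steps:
Y = -7217978 (Y = (-2030 - 221*4)*2477 = (-2030 - 884)*2477 = -2914*2477 = -7217978)
-152/Y = -152/(-7217978) = -152*(-1/7217978) = 76/3608989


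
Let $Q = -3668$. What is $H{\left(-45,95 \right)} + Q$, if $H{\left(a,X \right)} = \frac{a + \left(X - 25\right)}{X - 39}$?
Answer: $- \frac{205383}{56} \approx -3667.6$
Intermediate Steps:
$H{\left(a,X \right)} = \frac{-25 + X + a}{-39 + X}$ ($H{\left(a,X \right)} = \frac{a + \left(X - 25\right)}{-39 + X} = \frac{a + \left(-25 + X\right)}{-39 + X} = \frac{-25 + X + a}{-39 + X}$)
$H{\left(-45,95 \right)} + Q = \frac{-25 + 95 - 45}{-39 + 95} - 3668 = \frac{1}{56} \cdot 25 - 3668 = \frac{25}{56} - 3668 = - \frac{205383}{56}$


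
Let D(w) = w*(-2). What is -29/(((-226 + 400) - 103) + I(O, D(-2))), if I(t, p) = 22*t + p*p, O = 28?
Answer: -29/703 ≈ -0.041252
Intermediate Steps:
D(w) = -2*w
I(t, p) = p² + 22*t (I(t, p) = 22*t + p² = p² + 22*t)
-29/(((-226 + 400) - 103) + I(O, D(-2))) = -29/(((-226 + 400) - 103) + ((-2*(-2))² + 22*28)) = -29/((174 - 103) + (4² + 616)) = -29/(71 + (16 + 616)) = -29/(71 + 632) = -29/703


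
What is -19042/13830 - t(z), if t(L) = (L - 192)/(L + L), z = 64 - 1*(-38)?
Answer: -219989/235110 ≈ -0.93569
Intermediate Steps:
z = 102 (z = 64 + 38 = 102)
t(L) = (-192 + L)/(2*L) (t(L) = (-192 + L)/((2*L)) = (-192 + L)*(1/(2*L)) = (-192 + L)/(2*L))
-19042/13830 - t(z) = -19042/13830 - (-192 + 102)/(2*102) = -19042*1/13830 - (-90)/(2*102) = -9521/6915 - 1*(-15/34) = -9521/6915 + 15/34 = -219989/235110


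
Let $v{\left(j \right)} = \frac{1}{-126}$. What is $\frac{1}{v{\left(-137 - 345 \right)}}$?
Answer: $-126$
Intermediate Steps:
$v{\left(j \right)} = - \frac{1}{126}$
$\frac{1}{v{\left(-137 - 345 \right)}} = \frac{1}{- \frac{1}{126}} = -126$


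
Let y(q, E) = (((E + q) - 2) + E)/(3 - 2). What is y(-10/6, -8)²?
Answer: 3481/9 ≈ 386.78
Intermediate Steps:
y(q, E) = -2 + q + 2*E (y(q, E) = ((-2 + E + q) + E)/1 = (-2 + q + 2*E)*1 = -2 + q + 2*E)
y(-10/6, -8)² = (-2 - 10/6 + 2*(-8))² = (-2 - 10*⅙ - 16)² = (-2 - 5/3 - 16)² = (-59/3)² = 3481/9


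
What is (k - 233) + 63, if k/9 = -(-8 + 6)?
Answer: -152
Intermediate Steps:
k = 18 (k = 9*(-(-8 + 6)) = 9*(-1*(-2)) = 9*2 = 18)
(k - 233) + 63 = (18 - 233) + 63 = -215 + 63 = -152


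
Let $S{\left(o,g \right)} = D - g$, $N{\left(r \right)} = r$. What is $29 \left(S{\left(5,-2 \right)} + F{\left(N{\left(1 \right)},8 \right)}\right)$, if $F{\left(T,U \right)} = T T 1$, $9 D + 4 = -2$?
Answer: $\frac{203}{3} \approx 67.667$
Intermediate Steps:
$D = - \frac{2}{3}$ ($D = - \frac{4}{9} + \frac{1}{9} \left(-2\right) = - \frac{4}{9} - \frac{2}{9} = - \frac{2}{3} \approx -0.66667$)
$F{\left(T,U \right)} = T^{2}$ ($F{\left(T,U \right)} = T^{2} \cdot 1 = T^{2}$)
$S{\left(o,g \right)} = - \frac{2}{3} - g$
$29 \left(S{\left(5,-2 \right)} + F{\left(N{\left(1 \right)},8 \right)}\right) = 29 \left(\left(- \frac{2}{3} - -2\right) + 1^{2}\right) = 29 \left(\left(- \frac{2}{3} + 2\right) + 1\right) = 29 \left(\frac{4}{3} + 1\right) = 29 \cdot \frac{7}{3} = \frac{203}{3}$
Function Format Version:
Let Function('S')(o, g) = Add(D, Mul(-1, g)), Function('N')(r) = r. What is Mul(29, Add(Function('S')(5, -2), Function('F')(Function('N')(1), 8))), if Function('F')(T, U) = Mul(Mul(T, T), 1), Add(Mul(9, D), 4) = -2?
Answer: Rational(203, 3) ≈ 67.667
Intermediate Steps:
D = Rational(-2, 3) (D = Add(Rational(-4, 9), Mul(Rational(1, 9), -2)) = Add(Rational(-4, 9), Rational(-2, 9)) = Rational(-2, 3) ≈ -0.66667)
Function('F')(T, U) = Pow(T, 2) (Function('F')(T, U) = Mul(Pow(T, 2), 1) = Pow(T, 2))
Function('S')(o, g) = Add(Rational(-2, 3), Mul(-1, g))
Mul(29, Add(Function('S')(5, -2), Function('F')(Function('N')(1), 8))) = Mul(29, Add(Add(Rational(-2, 3), Mul(-1, -2)), Pow(1, 2))) = Mul(29, Add(Add(Rational(-2, 3), 2), 1)) = Mul(29, Add(Rational(4, 3), 1)) = Mul(29, Rational(7, 3)) = Rational(203, 3)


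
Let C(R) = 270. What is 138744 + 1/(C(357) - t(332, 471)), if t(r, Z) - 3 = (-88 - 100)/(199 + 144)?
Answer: 12732398479/91769 ≈ 1.3874e+5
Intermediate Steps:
t(r, Z) = 841/343 (t(r, Z) = 3 + (-88 - 100)/(199 + 144) = 3 - 188/343 = 841/343)
138744 + 1/(C(357) - t(332, 471)) = 138744 + 1/(270 - 1*841/343) = 138744 + 1/(270 - 841/343) = 138744 + 1/(91769/343) = 138744 + 343/91769 = 12732398479/91769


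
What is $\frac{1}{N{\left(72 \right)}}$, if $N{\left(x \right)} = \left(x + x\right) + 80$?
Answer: $\frac{1}{224} \approx 0.0044643$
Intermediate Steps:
$N{\left(x \right)} = 80 + 2 x$ ($N{\left(x \right)} = 2 x + 80 = 80 + 2 x$)
$\frac{1}{N{\left(72 \right)}} = \frac{1}{80 + 2 \cdot 72} = \frac{1}{80 + 144} = \frac{1}{224}$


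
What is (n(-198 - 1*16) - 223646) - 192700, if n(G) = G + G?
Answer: -416774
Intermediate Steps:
n(G) = 2*G
(n(-198 - 1*16) - 223646) - 192700 = (2*(-198 - 1*16) - 223646) - 192700 = (2*(-198 - 16) - 223646) - 192700 = (2*(-214) - 223646) - 192700 = (-428 - 223646) - 192700 = -224074 - 192700 = -416774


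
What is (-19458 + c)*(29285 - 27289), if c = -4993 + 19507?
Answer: -9868224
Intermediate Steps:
c = 14514
(-19458 + c)*(29285 - 27289) = (-19458 + 14514)*(29285 - 27289) = -4944*1996 = -9868224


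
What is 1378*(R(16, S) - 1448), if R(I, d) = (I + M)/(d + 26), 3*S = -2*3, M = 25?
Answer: -23915879/12 ≈ -1.9930e+6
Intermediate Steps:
S = -2 (S = (-2*3)/3 = (1/3)*(-6) = -2)
R(I, d) = (25 + I)/(26 + d) (R(I, d) = (I + 25)/(d + 26) = (25 + I)/(26 + d))
1378*(R(16, S) - 1448) = 1378*((25 + 16)/(26 - 2) - 1448) = 1378*(41/24 - 1448) = 1378*(-34711/24) = -23915879/12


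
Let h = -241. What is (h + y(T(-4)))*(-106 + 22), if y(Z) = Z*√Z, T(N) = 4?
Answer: 19572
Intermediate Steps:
y(Z) = Z^(3/2)
(h + y(T(-4)))*(-106 + 22) = (-241 + 4^(3/2))*(-106 + 22) = (-241 + 8)*(-84) = -233*(-84) = 19572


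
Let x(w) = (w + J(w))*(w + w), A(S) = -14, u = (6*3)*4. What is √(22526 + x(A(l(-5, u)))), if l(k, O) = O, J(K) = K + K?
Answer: √23702 ≈ 153.95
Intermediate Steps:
u = 72 (u = 18*4 = 72)
J(K) = 2*K
x(w) = 6*w² (x(w) = (w + 2*w)*(w + w) = (3*w)*(2*w) = 6*w²)
√(22526 + x(A(l(-5, u)))) = √(22526 + 6*(-14)²) = √(22526 + 6*196) = √(22526 + 1176) = √23702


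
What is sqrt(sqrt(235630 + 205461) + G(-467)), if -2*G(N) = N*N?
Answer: sqrt(-436178 + 4*sqrt(441091))/2 ≈ 329.21*I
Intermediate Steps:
G(N) = -N**2/2 (G(N) = -N*N/2 = -N**2/2)
sqrt(sqrt(235630 + 205461) + G(-467)) = sqrt(sqrt(235630 + 205461) - 1/2*(-467)**2) = sqrt(sqrt(441091) - 1/2*218089) = sqrt(sqrt(441091) - 218089/2) = sqrt(-218089/2 + sqrt(441091))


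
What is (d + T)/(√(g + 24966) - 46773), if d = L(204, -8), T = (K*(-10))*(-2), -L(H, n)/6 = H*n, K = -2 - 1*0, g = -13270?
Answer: -19831752/95117471 - 1696*√731/95117471 ≈ -0.20898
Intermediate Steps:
K = -2 (K = -2 + 0 = -2)
L(H, n) = -6*H*n
T = -40 (T = -2*(-10)*(-2) = 20*(-2) = -40)
d = 9792 (d = -6*204*(-8) = 9792)
(d + T)/(√(g + 24966) - 46773) = (9792 - 40)/(√(-13270 + 24966) - 46773) = 9752/(√11696 - 46773) = 9752/(4*√731 - 46773) = 9752/(-46773 + 4*√731)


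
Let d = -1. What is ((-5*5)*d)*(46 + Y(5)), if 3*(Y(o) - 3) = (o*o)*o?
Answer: 6800/3 ≈ 2266.7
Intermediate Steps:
Y(o) = 3 + o³/3 (Y(o) = 3 + ((o*o)*o)/3 = 3 + (o²*o)/3 = 3 + o³/3)
((-5*5)*d)*(46 + Y(5)) = (-5*5*(-1))*(46 + (3 + (⅓)*5³)) = (-25*(-1))*(46 + (3 + (⅓)*125)) = 25*(46 + (3 + 125/3)) = 25*(46 + 134/3) = 25*(272/3) = 6800/3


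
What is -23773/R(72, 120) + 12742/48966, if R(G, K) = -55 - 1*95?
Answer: 194330003/1224150 ≈ 158.75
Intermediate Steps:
R(G, K) = -150 (R(G, K) = -55 - 95 = -150)
-23773/R(72, 120) + 12742/48966 = -23773/(-150) + 12742/48966 = -23773*(-1/150) + 12742*(1/48966) = 23773/150 + 6371/24483 = 194330003/1224150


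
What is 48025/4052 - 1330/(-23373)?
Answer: 161125355/13529628 ≈ 11.909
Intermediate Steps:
48025/4052 - 1330/(-23373) = 48025*(1/4052) - 1330*(-1/23373) = 48025/4052 + 190/3339 = 161125355/13529628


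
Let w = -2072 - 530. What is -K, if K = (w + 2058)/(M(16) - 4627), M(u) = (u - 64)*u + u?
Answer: -544/5379 ≈ -0.10113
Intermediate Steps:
M(u) = u + u*(-64 + u) (M(u) = (-64 + u)*u + u = u*(-64 + u) + u = u + u*(-64 + u))
w = -2602
K = 544/5379 (K = (-2602 + 2058)/(16*(-63 + 16) - 4627) = -544/(16*(-47) - 4627) = -544/(-752 - 4627) = -544/(-5379) = -544*(-1/5379) = 544/5379 ≈ 0.10113)
-K = -1*544/5379 = -544/5379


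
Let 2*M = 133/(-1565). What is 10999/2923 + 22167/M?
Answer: -202804198463/388759 ≈ -5.2167e+5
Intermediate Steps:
M = -133/3130 (M = (133/(-1565))/2 = (133*(-1/1565))/2 = (½)*(-133/1565) = -133/3130 ≈ -0.042492)
10999/2923 + 22167/M = 10999/2923 + 22167/(-133/3130) = 10999*(1/2923) + 22167*(-3130/133) = 10999/2923 - 69382710/133 = -202804198463/388759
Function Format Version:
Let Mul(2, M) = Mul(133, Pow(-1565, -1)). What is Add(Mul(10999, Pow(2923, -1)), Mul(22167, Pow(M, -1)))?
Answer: Rational(-202804198463, 388759) ≈ -5.2167e+5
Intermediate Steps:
M = Rational(-133, 3130) (M = Mul(Rational(1, 2), Mul(133, Pow(-1565, -1))) = Mul(Rational(1, 2), Mul(133, Rational(-1, 1565))) = Mul(Rational(1, 2), Rational(-133, 1565)) = Rational(-133, 3130) ≈ -0.042492)
Add(Mul(10999, Pow(2923, -1)), Mul(22167, Pow(M, -1))) = Add(Mul(10999, Pow(2923, -1)), Mul(22167, Pow(Rational(-133, 3130), -1))) = Add(Mul(10999, Rational(1, 2923)), Mul(22167, Rational(-3130, 133))) = Add(Rational(10999, 2923), Rational(-69382710, 133)) = Rational(-202804198463, 388759)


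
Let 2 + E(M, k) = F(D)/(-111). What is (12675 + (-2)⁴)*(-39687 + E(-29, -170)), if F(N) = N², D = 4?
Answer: -1511084785/3 ≈ -5.0369e+8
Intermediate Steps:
E(M, k) = -238/111 (E(M, k) = -2 + 4²/(-111) = -2 + 16*(-1/111) = -2 - 16/111 = -238/111)
(12675 + (-2)⁴)*(-39687 + E(-29, -170)) = (12675 + (-2)⁴)*(-39687 - 238/111) = (12675 + 16)*(-4405495/111) = 12691*(-4405495/111) = -1511084785/3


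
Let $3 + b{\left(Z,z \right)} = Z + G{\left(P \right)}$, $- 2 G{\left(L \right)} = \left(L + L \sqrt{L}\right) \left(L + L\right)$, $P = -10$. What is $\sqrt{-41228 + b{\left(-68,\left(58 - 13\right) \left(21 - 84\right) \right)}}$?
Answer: $\sqrt{-41399 - 100 i \sqrt{10}} \approx 0.7771 - 203.47 i$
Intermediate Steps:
$G{\left(L \right)} = - L \left(L + L^{\frac{3}{2}}\right)$ ($G{\left(L \right)} = - \frac{\left(L + L \sqrt{L}\right) \left(L + L\right)}{2} = - \frac{\left(L + L^{\frac{3}{2}}\right) 2 L}{2} = - \frac{2 L \left(L + L^{\frac{3}{2}}\right)}{2} = - L \left(L + L^{\frac{3}{2}}\right)$)
$b{\left(Z,z \right)} = -103 + Z - 100 i \sqrt{10}$ ($b{\left(Z,z \right)} = -3 - \left(100 + \left(-10\right)^{\frac{5}{2}} - Z\right) = -3 - \left(100 - Z + 100 i \sqrt{10}\right) = -103 + Z - 100 i \sqrt{10}$)
$\sqrt{-41228 + b{\left(-68,\left(58 - 13\right) \left(21 - 84\right) \right)}} = \sqrt{-41228 - \left(171 + 100 i \sqrt{10}\right)} = \sqrt{-41399 - 100 i \sqrt{10}}$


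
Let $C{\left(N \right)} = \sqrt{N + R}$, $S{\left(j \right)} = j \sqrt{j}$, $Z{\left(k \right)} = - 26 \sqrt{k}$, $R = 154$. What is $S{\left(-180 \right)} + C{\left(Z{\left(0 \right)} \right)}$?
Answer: $\sqrt{154} - 1080 i \sqrt{5} \approx 12.41 - 2415.0 i$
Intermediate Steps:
$S{\left(j \right)} = j^{\frac{3}{2}}$
$C{\left(N \right)} = \sqrt{154 + N}$ ($C{\left(N \right)} = \sqrt{N + 154} = \sqrt{154 + N}$)
$S{\left(-180 \right)} + C{\left(Z{\left(0 \right)} \right)} = \left(-180\right)^{\frac{3}{2}} + \sqrt{154 - 26 \sqrt{0}} = - 1080 i \sqrt{5} + \sqrt{154 - 0} = - 1080 i \sqrt{5} + \sqrt{154 + 0} = - 1080 i \sqrt{5} + \sqrt{154} = \sqrt{154} - 1080 i \sqrt{5}$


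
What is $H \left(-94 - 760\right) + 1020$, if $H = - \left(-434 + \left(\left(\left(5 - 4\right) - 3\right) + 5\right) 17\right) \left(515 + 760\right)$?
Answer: $-417028530$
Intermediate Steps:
$H = 488325$ ($H = - \left(-434 + \left(\left(1 - 3\right) + 5\right) 17\right) 1275 = - \left(-434 + \left(-2 + 5\right) 17\right) 1275 = - \left(-434 + 3 \cdot 17\right) 1275 = - \left(-434 + 51\right) 1275 = - \left(-383\right) 1275 = \left(-1\right) \left(-488325\right) = 488325$)
$H \left(-94 - 760\right) + 1020 = 488325 \left(-94 - 760\right) + 1020 = 488325 \left(-854\right) + 1020 = -417029550 + 1020 = -417028530$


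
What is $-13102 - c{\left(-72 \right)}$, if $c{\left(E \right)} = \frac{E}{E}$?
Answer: $-13103$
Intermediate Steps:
$c{\left(E \right)} = 1$
$-13102 - c{\left(-72 \right)} = -13102 - 1 = -13103$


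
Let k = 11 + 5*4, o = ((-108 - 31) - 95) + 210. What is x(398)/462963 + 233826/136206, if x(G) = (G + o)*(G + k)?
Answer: 7228138573/3503241021 ≈ 2.0633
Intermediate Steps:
o = -24 (o = (-139 - 95) + 210 = -234 + 210 = -24)
k = 31 (k = 11 + 20 = 31)
x(G) = (-24 + G)*(31 + G) (x(G) = (G - 24)*(G + 31) = (-24 + G)*(31 + G))
x(398)/462963 + 233826/136206 = (-744 + 398² + 7*398)/462963 + 233826/136206 = (-744 + 158404 + 2786)*(1/462963) + 233826*(1/136206) = 160446*(1/462963) + 38971/22701 = 53482/154321 + 38971/22701 = 7228138573/3503241021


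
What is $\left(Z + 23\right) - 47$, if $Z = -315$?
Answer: $-339$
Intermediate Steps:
$\left(Z + 23\right) - 47 = \left(-315 + 23\right) - 47 = -292 - 47 = -339$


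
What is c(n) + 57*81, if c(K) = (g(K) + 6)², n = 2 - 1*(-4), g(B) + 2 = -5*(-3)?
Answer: 4978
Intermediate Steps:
g(B) = 13 (g(B) = -2 - 5*(-3) = -2 + 15 = 13)
n = 6 (n = 2 + 4 = 6)
c(K) = 361 (c(K) = (13 + 6)² = 19² = 361)
c(n) + 57*81 = 361 + 57*81 = 361 + 4617 = 4978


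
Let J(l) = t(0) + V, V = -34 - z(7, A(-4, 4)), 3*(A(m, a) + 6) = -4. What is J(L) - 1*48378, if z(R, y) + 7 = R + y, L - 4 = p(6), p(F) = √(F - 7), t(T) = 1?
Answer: -145211/3 ≈ -48404.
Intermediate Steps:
A(m, a) = -22/3 (A(m, a) = -6 + (⅓)*(-4) = -6 - 4/3 = -22/3)
p(F) = √(-7 + F)
L = 4 + I (L = 4 + √(-7 + 6) = 4 + √(-1) = 4 + I ≈ 4.0 + 1.0*I)
z(R, y) = -7 + R + y (z(R, y) = -7 + (R + y) = -7 + R + y)
V = -80/3 (V = -34 - (-7 + 7 - 22/3) = -34 - 1*(-22/3) = -34 + 22/3 = -80/3 ≈ -26.667)
J(l) = -77/3 (J(l) = 1 - 80/3 = -77/3)
J(L) - 1*48378 = -77/3 - 1*48378 = -77/3 - 48378 = -145211/3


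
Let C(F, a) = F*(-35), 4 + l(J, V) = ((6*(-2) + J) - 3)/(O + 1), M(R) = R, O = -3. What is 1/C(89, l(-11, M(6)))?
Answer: -1/3115 ≈ -0.00032103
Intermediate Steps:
l(J, V) = 7/2 - J/2 (l(J, V) = -4 + ((6*(-2) + J) - 3)/(-3 + 1) = -4 + ((-12 + J) - 3)/(-2) = -4 + (-15 + J)*(-½) = -4 + (15/2 - J/2) = 7/2 - J/2)
C(F, a) = -35*F
1/C(89, l(-11, M(6))) = 1/(-35*89) = 1/(-3115) = -1/3115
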